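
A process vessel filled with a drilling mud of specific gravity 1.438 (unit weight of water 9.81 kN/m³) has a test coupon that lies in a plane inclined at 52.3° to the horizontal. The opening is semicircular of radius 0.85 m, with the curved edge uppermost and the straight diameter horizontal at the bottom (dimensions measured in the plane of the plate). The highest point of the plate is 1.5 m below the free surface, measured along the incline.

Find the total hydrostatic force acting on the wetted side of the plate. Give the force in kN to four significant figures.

F ≈ 25.20 kN

γ = 1.438 × 9.81 = 14.10678 kN/m³.
Let θ = 52.3° be the plate's angle to the horizontal; measure y along the incline from where the plane meets the free surface. Vertical depth h = y·sinθ with sinθ = 0.791224.
The centroid lies 4r/(3π) = 0.360751 m above the diameter, so r − 4r/(3π) = 0.85 − 0.360751 = 0.489249 m below the topmost point, so y_c = 1.5 + 0.489249 = 1.98925 m and h_c = 1.98925 × 0.791224 = 1.57394 m.
A = πr²/2 = π × 0.85²/2 = 1.1349 m².
Resultant F = γ·h_c·A = 14.10678 × 1.57394 × 1.1349 = 25.1984 kN.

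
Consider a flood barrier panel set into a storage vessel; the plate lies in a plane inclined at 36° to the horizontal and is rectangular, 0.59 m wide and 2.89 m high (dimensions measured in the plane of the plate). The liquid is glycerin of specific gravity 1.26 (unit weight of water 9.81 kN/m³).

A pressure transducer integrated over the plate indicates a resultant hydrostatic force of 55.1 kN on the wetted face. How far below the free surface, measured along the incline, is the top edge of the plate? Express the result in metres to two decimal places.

γ = 1.26 × 9.81 = 12.3606 kN/m³.
A = 0.59 × 2.89 = 1.7051 m².
From F = γ·h_c·A, the centroid depth is h_c = 55.1/(12.3606 × 1.7051) = 2.61434 m.
Let θ = 36° be the plate's angle to the horizontal; measure y along the incline from where the plane meets the free surface. Vertical depth h = y·sinθ with sinθ = 0.587785.
Along the incline, y_c = h_c/sinθ = 2.61434/0.587785 = 4.44778 m.
The centroid lies 2.89/2 = 1.445 m below the top edge, so the top edge sits at y_top = 4.44778 − 1.445 = 3.00278 m along the incline.

y_top ≈ 3.00 m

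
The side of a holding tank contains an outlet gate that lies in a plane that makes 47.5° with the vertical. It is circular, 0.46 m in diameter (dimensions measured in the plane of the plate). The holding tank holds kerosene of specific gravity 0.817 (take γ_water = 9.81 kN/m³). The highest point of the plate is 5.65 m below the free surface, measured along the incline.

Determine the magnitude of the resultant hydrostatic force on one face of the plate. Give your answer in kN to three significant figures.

F ≈ 5.29 kN

γ = 0.817 × 9.81 = 8.01477 kN/m³.
The plate makes 47.5° with the vertical, i.e. θ = 90° − 47.5° = 42.5° to the horizontal. Measuring y along the incline from the free-surface line, vertical depth h = y·sinθ with sinθ = 0.675590.
The centroid is at the centre, 0.23 m below the top of the plate, so y_c = 5.65 + 0.23 = 5.88 m and h_c = 5.88 × 0.675590 = 3.97247 m.
A = π(0.23)² = 0.16619 m².
Resultant F = γ·h_c·A = 8.01477 × 3.97247 × 0.16619 = 5.29123 kN.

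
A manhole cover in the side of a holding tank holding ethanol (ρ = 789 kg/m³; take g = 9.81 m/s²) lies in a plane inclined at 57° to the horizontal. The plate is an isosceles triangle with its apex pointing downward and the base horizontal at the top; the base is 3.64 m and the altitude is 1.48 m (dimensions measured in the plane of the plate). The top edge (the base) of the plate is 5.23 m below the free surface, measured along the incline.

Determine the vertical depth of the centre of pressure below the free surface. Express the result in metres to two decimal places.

h_p = 4.82 m

γ = ρg = 789 × 9.81 / 1000 = 7.74009 kN/m³.
Let θ = 57° be the plate's angle to the horizontal; measure y along the incline from where the plane meets the free surface. Vertical depth h = y·sinθ with sinθ = 0.838671.
With the apex down, the centroid sits h/3 = 1.48/3 = 0.493333 m below the base (the top edge), so y_c = 5.23 + 0.493333 = 5.72333 m and h_c = 5.72333 × 0.838671 = 4.79999 m.
A = ½ × 3.64 × 1.48 = 2.6936 m².
Resultant F = γ·h_c·A = 7.74009 × 4.79999 × 2.6936 = 100.074 kN.
I_c = b·h³/36 = 3.64 × 1.48³/36 = 0.327781 m⁴.
Centre of pressure: y_p = y_c + I_c/(y_c·A) = 5.72333 + 0.327781/(5.72333 × 2.6936) = 5.72333 + 0.0212619 = 5.74459 m along the plane.
Vertically, h_p = y_p·sinθ = 5.74459 × 0.838671 = 4.81782 m.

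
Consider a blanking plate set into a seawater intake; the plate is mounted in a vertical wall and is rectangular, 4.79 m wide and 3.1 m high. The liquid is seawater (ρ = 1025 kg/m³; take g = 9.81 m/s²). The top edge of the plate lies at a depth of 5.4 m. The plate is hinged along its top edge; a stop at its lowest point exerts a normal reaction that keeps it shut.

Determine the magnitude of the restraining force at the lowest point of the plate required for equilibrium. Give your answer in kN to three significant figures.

γ = ρg = 1025 × 9.81 / 1000 = 10.05525 kN/m³.
The centroid lies 3.1/2 = 1.55 m below the top edge, so the centroid depth is h_c = 5.4 + 1.55 = 6.95 m.
A = 4.79 × 3.1 = 14.849 m².
Resultant F = γ·h_c·A = 10.05525 × 6.95 × 14.849 = 1037.71 kN.
I_c = b·h³/12 = 4.79 × 3.1³/12 = 11.8916 m⁴.
Centre of pressure: y_p = y_c + I_c/(y_c·A) = 6.95 + 11.8916/(6.95 × 14.849) = 6.95 + 0.115228 = 7.06523 m along the plane.
The resultant acts 1.55 + 0.115228 = 1.66523 m (along the plate) below the hinge at the top edge, so the moment about the hinge is M = F × 1.66523 = 1037.71 × 1.66523 = 1728.03 kN·m.
A normal force at the bottom, 3.1 m from the hinge, must supply this moment: P = 1728.03/3.1 = 557.429 kN.

P ≈ 557 kN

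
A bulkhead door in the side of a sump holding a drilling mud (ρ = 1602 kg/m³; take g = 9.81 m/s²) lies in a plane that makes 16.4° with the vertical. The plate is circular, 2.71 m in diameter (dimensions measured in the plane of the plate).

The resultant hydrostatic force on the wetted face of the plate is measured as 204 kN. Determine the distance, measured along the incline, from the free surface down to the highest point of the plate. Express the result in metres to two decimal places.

y_top ≈ 0.99 m

γ = ρg = 1602 × 9.81 / 1000 = 15.71562 kN/m³.
A = π(1.355)² = 5.76804 m².
From F = γ·h_c·A, the centroid depth is h_c = 204/(15.71562 × 5.76804) = 2.25046 m.
The plate makes 16.4° with the vertical, i.e. θ = 90° − 16.4° = 73.6° to the horizontal. Measuring y along the incline from the free-surface line, vertical depth h = y·sinθ with sinθ = 0.959314.
Along the incline, y_c = h_c/sinθ = 2.25046/0.959314 = 2.34591 m.
The centroid is at the centre, 1.355 m below the top of the plate, so the highest point sits at y_top = 2.34591 − 1.355 = 0.99091 m along the incline.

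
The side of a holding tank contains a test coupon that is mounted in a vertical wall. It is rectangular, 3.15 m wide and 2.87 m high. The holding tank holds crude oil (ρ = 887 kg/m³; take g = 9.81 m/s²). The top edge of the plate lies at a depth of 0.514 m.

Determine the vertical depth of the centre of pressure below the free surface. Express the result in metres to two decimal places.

h_p = 2.30 m

γ = ρg = 887 × 9.81 / 1000 = 8.70147 kN/m³.
The centroid lies 2.87/2 = 1.435 m below the top edge, so the centroid depth is h_c = 0.514 + 1.435 = 1.949 m.
A = 3.15 × 2.87 = 9.0405 m².
Resultant F = γ·h_c·A = 8.70147 × 1.949 × 9.0405 = 153.319 kN.
I_c = b·h³/12 = 3.15 × 2.87³/12 = 6.20547 m⁴.
Centre of pressure: y_p = y_c + I_c/(y_c·A) = 1.949 + 6.20547/(1.949 × 9.0405) = 1.949 + 0.352185 = 2.30119 m along the plane.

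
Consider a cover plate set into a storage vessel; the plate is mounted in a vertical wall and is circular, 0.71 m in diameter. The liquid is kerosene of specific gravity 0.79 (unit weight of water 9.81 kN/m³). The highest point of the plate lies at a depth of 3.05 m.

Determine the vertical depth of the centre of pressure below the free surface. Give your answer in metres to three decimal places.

h_p = 3.414 m

γ = 0.79 × 9.81 = 7.7499 kN/m³.
The centroid is at the centre, 0.355 m below the top of the plate, so the centroid depth is h_c = 3.05 + 0.355 = 3.405 m.
A = π(0.355)² = 0.395919 m².
Resultant F = γ·h_c·A = 7.7499 × 3.405 × 0.395919 = 10.4477 kN.
I_c = πr⁴/4 = π × 0.355⁴/4 = 0.0124739 m⁴.
Centre of pressure: y_p = y_c + I_c/(y_c·A) = 3.405 + 0.0124739/(3.405 × 0.395919) = 3.405 + 0.00925292 = 3.41425 m along the plane.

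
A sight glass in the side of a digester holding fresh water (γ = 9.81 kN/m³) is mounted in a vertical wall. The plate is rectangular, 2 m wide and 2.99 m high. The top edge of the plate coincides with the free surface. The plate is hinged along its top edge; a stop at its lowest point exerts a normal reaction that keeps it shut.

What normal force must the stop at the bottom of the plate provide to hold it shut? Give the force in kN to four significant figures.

γ = 9.81 kN/m³.
The centroid lies 2.99/2 = 1.495 m below the top edge, so the centroid depth is h_c = 1.495 m.
A = 2 × 2.99 = 5.98 m².
Resultant F = γ·h_c·A = 9.81 × 1.495 × 5.98 = 87.7024 kN.
I_c = b·h³/12 = 2 × 2.99³/12 = 4.45515 m⁴.
Centre of pressure: y_p = y_c + I_c/(y_c·A) = 1.495 + 4.45515/(1.495 × 5.98) = 1.495 + 0.498333 = 1.99333 m along the plane.
The resultant acts 1.495 + 0.498333 = 1.99333 m (along the plate) below the hinge at the top edge, so the moment about the hinge is M = F × 1.99333 = 87.7024 × 1.99333 = 174.82 kN·m.
A normal force at the bottom, 2.99 m from the hinge, must supply this moment: P = 174.82/2.99 = 58.4682 kN.

P ≈ 58.47 kN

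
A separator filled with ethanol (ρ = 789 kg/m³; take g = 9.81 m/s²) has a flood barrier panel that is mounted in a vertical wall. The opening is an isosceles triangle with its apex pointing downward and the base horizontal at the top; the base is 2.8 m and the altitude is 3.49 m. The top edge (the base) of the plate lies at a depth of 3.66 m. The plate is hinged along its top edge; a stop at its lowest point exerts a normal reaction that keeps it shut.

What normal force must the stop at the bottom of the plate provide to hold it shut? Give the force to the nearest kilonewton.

γ = ρg = 789 × 9.81 / 1000 = 7.74009 kN/m³.
With the apex down, the centroid sits h/3 = 3.49/3 = 1.16333 m below the base (the top edge), so the centroid depth is h_c = 3.66 + 1.16333 = 4.82333 m.
A = ½ × 2.8 × 3.49 = 4.886 m².
Resultant F = γ·h_c·A = 7.74009 × 4.82333 × 4.886 = 182.409 kN.
I_c = b·h³/36 = 2.8 × 3.49³/36 = 3.30622 m⁴.
Centre of pressure: y_p = y_c + I_c/(y_c·A) = 4.82333 + 3.30622/(4.82333 × 4.886) = 4.82333 + 0.140291 = 4.96362 m along the plane.
The resultant acts 1.16333 + 0.140291 = 1.30362 m (along the plate) below the hinge at the top edge, so the moment about the hinge is M = F × 1.30362 = 182.409 × 1.30362 = 237.792 kN·m.
A normal force at the bottom, 3.49 m from the hinge, must supply this moment: P = 237.792/3.49 = 68.1352 kN.

P ≈ 68 kN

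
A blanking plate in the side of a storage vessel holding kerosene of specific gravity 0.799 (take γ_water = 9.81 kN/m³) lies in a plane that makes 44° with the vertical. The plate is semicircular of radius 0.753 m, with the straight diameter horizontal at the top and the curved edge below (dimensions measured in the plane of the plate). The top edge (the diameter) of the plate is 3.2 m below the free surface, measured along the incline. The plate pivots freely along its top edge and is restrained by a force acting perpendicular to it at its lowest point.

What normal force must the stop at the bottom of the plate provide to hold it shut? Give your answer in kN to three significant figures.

γ = 0.799 × 9.81 = 7.83819 kN/m³.
The plate makes 44° with the vertical, i.e. θ = 90° − 44° = 46° to the horizontal. Measuring y along the incline from the free-surface line, vertical depth h = y·sinθ with sinθ = 0.719340.
The centroid of a semicircle lies 4r/(3π) = 0.319583 m from the diameter, here below the top edge, so y_c = 3.2 + 0.319583 = 3.51958 m and h_c = 3.51958 × 0.719340 = 2.53177 m.
A = πr²/2 = π × 0.753²/2 = 0.890656 m².
Resultant F = γ·h_c·A = 7.83819 × 2.53177 × 0.890656 = 17.6746 kN.
I_c = (π/8 − 8/(9π))·r⁴ = 0.109757 × 0.753⁴ = 0.0352868 m⁴.
Centre of pressure: y_p = y_c + I_c/(y_c·A) = 3.51958 + 0.0352868/(3.51958 × 0.890656) = 3.51958 + 0.0112567 = 3.53084 m along the plane.
The resultant acts 0.319583 + 0.0112567 = 0.33084 m (along the plate) below the hinge at the top edge, so the moment about the hinge is M = F × 0.33084 = 17.6746 × 0.33084 = 5.84746 kN·m.
A normal force at the bottom, 0.753 m from the hinge, must supply this moment: P = 5.84746/0.753 = 7.76555 kN.

P ≈ 7.77 kN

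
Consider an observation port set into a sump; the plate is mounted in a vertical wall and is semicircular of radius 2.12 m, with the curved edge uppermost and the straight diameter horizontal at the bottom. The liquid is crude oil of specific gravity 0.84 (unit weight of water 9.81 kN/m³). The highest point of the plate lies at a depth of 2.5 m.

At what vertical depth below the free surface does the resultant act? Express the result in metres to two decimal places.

h_p = 3.80 m

γ = 0.84 × 9.81 = 8.2404 kN/m³.
The centroid lies 4r/(3π) = 0.899756 m above the diameter, so r − 4r/(3π) = 2.12 − 0.899756 = 1.22024 m below the topmost point, so the centroid depth is h_c = 2.5 + 1.22024 = 3.72024 m.
A = πr²/2 = π × 2.12²/2 = 7.05979 m².
Resultant F = γ·h_c·A = 8.2404 × 3.72024 × 7.05979 = 216.427 kN.
I_c = (π/8 − 8/(9π))·r⁴ = 0.109757 × 2.12⁴ = 2.21705 m⁴.
Centre of pressure: y_p = y_c + I_c/(y_c·A) = 3.72024 + 2.21705/(3.72024 × 7.05979) = 3.72024 + 0.0844137 = 3.80465 m along the plane.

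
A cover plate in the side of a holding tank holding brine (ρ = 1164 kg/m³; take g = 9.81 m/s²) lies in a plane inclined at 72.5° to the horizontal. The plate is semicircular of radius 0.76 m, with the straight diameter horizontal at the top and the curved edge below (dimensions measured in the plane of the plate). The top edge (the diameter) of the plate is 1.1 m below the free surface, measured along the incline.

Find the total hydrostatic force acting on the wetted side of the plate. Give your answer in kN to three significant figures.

F ≈ 14.1 kN

γ = ρg = 1164 × 9.81 / 1000 = 11.41884 kN/m³.
Let θ = 72.5° be the plate's angle to the horizontal; measure y along the incline from where the plane meets the free surface. Vertical depth h = y·sinθ with sinθ = 0.953717.
The centroid of a semicircle lies 4r/(3π) = 0.322554 m from the diameter, here below the top edge, so y_c = 1.1 + 0.322554 = 1.42255 m and h_c = 1.42255 × 0.953717 = 1.35671 m.
A = πr²/2 = π × 0.76²/2 = 0.907292 m².
Resultant F = γ·h_c·A = 11.41884 × 1.35671 × 0.907292 = 14.0558 kN.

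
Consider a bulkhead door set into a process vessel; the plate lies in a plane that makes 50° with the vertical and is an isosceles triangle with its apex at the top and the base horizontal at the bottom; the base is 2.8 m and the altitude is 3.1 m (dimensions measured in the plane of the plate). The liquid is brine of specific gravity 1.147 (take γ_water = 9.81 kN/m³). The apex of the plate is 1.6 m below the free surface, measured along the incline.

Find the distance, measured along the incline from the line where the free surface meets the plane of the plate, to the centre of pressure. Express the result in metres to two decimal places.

y_p = 3.81 m

γ = 1.147 × 9.81 = 11.25207 kN/m³.
The plate makes 50° with the vertical, i.e. θ = 90° − 50° = 40° to the horizontal. Measuring y along the incline from the free-surface line, vertical depth h = y·sinθ with sinθ = 0.642788.
With the apex up, the centroid sits 2h/3 = 2 × 3.1/3 = 2.06667 m below the apex, so y_c = 1.6 + 2.06667 = 3.66667 m and h_c = 3.66667 × 0.642788 = 2.35689 m.
A = ½ × 2.8 × 3.1 = 4.34 m².
Resultant F = γ·h_c·A = 11.25207 × 2.35689 × 4.34 = 115.096 kN.
I_c = b·h³/36 = 2.8 × 3.1³/36 = 2.31708 m⁴.
Centre of pressure: y_p = y_c + I_c/(y_c·A) = 3.66667 + 2.31708/(3.66667 × 4.34) = 3.66667 + 0.145606 = 3.81228 m along the plane.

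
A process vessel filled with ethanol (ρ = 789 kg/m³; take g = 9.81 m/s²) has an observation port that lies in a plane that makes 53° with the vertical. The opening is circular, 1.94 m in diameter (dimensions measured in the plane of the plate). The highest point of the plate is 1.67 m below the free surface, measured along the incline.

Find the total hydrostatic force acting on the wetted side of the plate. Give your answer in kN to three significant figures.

F ≈ 36.4 kN

γ = ρg = 789 × 9.81 / 1000 = 7.74009 kN/m³.
The plate makes 53° with the vertical, i.e. θ = 90° − 53° = 37° to the horizontal. Measuring y along the incline from the free-surface line, vertical depth h = y·sinθ with sinθ = 0.601815.
The centroid is at the centre, 0.97 m below the top of the plate, so y_c = 1.67 + 0.97 = 2.64 m and h_c = 2.64 × 0.601815 = 1.58879 m.
A = π(0.97)² = 2.95592 m².
Resultant F = γ·h_c·A = 7.74009 × 1.58879 × 2.95592 = 36.3501 kN.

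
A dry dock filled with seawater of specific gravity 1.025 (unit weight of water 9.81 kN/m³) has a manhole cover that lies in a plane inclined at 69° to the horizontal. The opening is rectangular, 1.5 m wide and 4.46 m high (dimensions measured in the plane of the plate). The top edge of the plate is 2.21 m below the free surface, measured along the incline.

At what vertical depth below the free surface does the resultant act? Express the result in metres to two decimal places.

γ = 1.025 × 9.81 = 10.05525 kN/m³.
Let θ = 69° be the plate's angle to the horizontal; measure y along the incline from where the plane meets the free surface. Vertical depth h = y·sinθ with sinθ = 0.933580.
The centroid lies 4.46/2 = 2.23 m below the top edge, so y_c = 2.21 + 2.23 = 4.44 m and h_c = 4.44 × 0.933580 = 4.1451 m.
A = 1.5 × 4.46 = 6.69 m².
Resultant F = γ·h_c·A = 10.05525 × 4.1451 × 6.69 = 278.839 kN.
I_c = b·h³/12 = 1.5 × 4.46³/12 = 11.0896 m⁴.
Centre of pressure: y_p = y_c + I_c/(y_c·A) = 4.44 + 11.0896/(4.44 × 6.69) = 4.44 + 0.373342 = 4.81334 m along the plane.
Vertically, h_p = y_p·sinθ = 4.81334 × 0.933580 = 4.49364 m.

h_p = 4.49 m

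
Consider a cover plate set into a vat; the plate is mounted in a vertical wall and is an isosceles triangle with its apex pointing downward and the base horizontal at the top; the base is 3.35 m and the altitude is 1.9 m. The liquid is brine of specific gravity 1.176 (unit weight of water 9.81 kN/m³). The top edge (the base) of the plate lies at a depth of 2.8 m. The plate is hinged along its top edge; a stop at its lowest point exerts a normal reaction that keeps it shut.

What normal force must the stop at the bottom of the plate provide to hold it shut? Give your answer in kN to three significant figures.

P ≈ 45.9 kN

γ = 1.176 × 9.81 = 11.53656 kN/m³.
With the apex down, the centroid sits h/3 = 1.9/3 = 0.633333 m below the base (the top edge), so the centroid depth is h_c = 2.8 + 0.633333 = 3.43333 m.
A = ½ × 3.35 × 1.9 = 3.1825 m².
Resultant F = γ·h_c·A = 11.53656 × 3.43333 × 3.1825 = 126.055 kN.
I_c = b·h³/36 = 3.35 × 1.9³/36 = 0.638268 m⁴.
Centre of pressure: y_p = y_c + I_c/(y_c·A) = 3.43333 + 0.638268/(3.43333 × 3.1825) = 3.43333 + 0.0584143 = 3.49174 m along the plane.
The resultant acts 0.633333 + 0.0584143 = 0.691747 m (along the plate) below the hinge at the top edge, so the moment about the hinge is M = F × 0.691747 = 126.055 × 0.691747 = 87.1982 kN·m.
A normal force at the bottom, 1.9 m from the hinge, must supply this moment: P = 87.1982/1.9 = 45.8938 kN.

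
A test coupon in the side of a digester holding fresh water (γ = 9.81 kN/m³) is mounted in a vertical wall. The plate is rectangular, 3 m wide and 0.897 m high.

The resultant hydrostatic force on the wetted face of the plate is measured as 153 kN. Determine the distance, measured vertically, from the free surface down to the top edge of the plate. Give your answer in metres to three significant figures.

γ = 9.81 kN/m³.
A = 3 × 0.897 = 2.691 m².
From F = γ·h_c·A, the centroid depth is h_c = 153/(9.81 × 2.691) = 5.79574 m.
The centroid lies 0.897/2 = 0.4485 m below the top edge, so the top edge sits at h_top = 5.79574 − 0.4485 = 5.34724 m below the surface.

d_top ≈ 5.35 m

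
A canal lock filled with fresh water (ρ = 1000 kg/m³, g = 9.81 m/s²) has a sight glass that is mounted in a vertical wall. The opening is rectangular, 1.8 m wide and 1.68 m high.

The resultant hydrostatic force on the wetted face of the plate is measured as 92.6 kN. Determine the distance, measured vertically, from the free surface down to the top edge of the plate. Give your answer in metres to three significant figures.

γ = ρg = 1000 × 9.81 = 9810 N/m³ = 9.81 kN/m³.
A = 1.8 × 1.68 = 3.024 m².
From F = γ·h_c·A, the centroid depth is h_c = 92.6/(9.81 × 3.024) = 3.12148 m.
The centroid lies 1.68/2 = 0.84 m below the top edge, so the top edge sits at h_top = 3.12148 − 0.84 = 2.28148 m below the surface.

d_top ≈ 2.28 m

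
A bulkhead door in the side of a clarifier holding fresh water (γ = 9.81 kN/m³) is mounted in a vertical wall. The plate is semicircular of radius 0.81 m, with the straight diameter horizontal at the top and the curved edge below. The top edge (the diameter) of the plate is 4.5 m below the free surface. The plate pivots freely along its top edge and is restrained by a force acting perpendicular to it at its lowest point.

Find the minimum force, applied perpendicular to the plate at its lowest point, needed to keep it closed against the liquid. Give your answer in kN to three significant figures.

P ≈ 21.4 kN

γ = 9.81 kN/m³.
The centroid of a semicircle lies 4r/(3π) = 0.343775 m from the diameter, here below the top edge, so the centroid depth is h_c = 4.5 + 0.343775 = 4.84377 m.
A = πr²/2 = π × 0.81²/2 = 1.0306 m².
Resultant F = γ·h_c·A = 9.81 × 4.84377 × 1.0306 = 48.9714 kN.
I_c = (π/8 − 8/(9π))·r⁴ = 0.109757 × 0.81⁴ = 0.0472468 m⁴.
Centre of pressure: y_p = y_c + I_c/(y_c·A) = 4.84377 + 0.0472468/(4.84377 × 1.0306) = 4.84377 + 0.00946452 = 4.85323 m along the plane.
The resultant acts 0.343775 + 0.00946452 = 0.35324 m (along the plate) below the hinge at the top edge, so the moment about the hinge is M = F × 0.35324 = 48.9714 × 0.35324 = 17.2987 kN·m.
A normal force at the bottom, 0.81 m from the hinge, must supply this moment: P = 17.2987/0.81 = 21.3564 kN.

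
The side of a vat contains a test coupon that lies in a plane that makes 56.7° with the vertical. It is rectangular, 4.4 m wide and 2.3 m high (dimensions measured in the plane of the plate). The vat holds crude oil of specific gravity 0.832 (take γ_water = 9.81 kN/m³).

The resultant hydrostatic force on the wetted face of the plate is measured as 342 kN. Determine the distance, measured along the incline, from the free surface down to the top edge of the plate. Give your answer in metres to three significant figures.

γ = 0.832 × 9.81 = 8.16192 kN/m³.
A = 4.4 × 2.3 = 10.12 m².
From F = γ·h_c·A, the centroid depth is h_c = 342/(8.16192 × 10.12) = 4.1405 m.
The plate makes 56.7° with the vertical, i.e. θ = 90° − 56.7° = 33.3° to the horizontal. Measuring y along the incline from the free-surface line, vertical depth h = y·sinθ with sinθ = 0.549023.
Along the incline, y_c = h_c/sinθ = 4.1405/0.549023 = 7.54158 m.
The centroid lies 2.3/2 = 1.15 m below the top edge, so the top edge sits at y_top = 7.54158 − 1.15 = 6.39158 m along the incline.

y_top ≈ 6.39 m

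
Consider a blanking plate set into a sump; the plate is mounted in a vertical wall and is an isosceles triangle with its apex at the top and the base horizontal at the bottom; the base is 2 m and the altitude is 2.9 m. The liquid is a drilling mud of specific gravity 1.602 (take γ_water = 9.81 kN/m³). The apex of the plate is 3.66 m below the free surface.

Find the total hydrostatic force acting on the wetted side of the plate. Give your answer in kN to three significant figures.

γ = 1.602 × 9.81 = 15.71562 kN/m³.
With the apex up, the centroid sits 2h/3 = 2 × 2.9/3 = 1.93333 m below the apex, so the centroid depth is h_c = 3.66 + 1.93333 = 5.59333 m.
A = ½ × 2 × 2.9 = 2.9 m².
Resultant F = γ·h_c·A = 15.71562 × 5.59333 × 2.9 = 254.918 kN.

F ≈ 255 kN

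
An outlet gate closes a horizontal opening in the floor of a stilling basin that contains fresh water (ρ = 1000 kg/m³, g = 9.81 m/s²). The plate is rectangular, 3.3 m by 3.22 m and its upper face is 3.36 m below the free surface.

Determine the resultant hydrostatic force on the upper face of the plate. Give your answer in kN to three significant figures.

γ = ρg = 1000 × 9.81 = 9810 N/m³ = 9.81 kN/m³.
The plate is horizontal, so pressure is uniform at p = γ·h = 9.81 × 3.36 = 32.9616 kN/m².
A = 3.3 × 3.22 = 10.626 m².
F = p·A = 32.9616 × 10.626 = 350.25 kN.

F ≈ 350 kN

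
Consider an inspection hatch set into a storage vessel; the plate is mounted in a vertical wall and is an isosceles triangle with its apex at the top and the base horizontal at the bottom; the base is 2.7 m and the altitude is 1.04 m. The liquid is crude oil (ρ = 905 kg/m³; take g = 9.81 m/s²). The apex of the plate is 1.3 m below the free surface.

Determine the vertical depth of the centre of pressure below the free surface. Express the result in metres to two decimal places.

h_p = 2.02 m

γ = ρg = 905 × 9.81 / 1000 = 8.87805 kN/m³.
With the apex up, the centroid sits 2h/3 = 2 × 1.04/3 = 0.693333 m below the apex, so the centroid depth is h_c = 1.3 + 0.693333 = 1.99333 m.
A = ½ × 2.7 × 1.04 = 1.404 m².
Resultant F = γ·h_c·A = 8.87805 × 1.99333 × 1.404 = 24.8464 kN.
I_c = b·h³/36 = 2.7 × 1.04³/36 = 0.0843648 m⁴.
Centre of pressure: y_p = y_c + I_c/(y_c·A) = 1.99333 + 0.0843648/(1.99333 × 1.404) = 1.99333 + 0.030145 = 2.02347 m along the plane.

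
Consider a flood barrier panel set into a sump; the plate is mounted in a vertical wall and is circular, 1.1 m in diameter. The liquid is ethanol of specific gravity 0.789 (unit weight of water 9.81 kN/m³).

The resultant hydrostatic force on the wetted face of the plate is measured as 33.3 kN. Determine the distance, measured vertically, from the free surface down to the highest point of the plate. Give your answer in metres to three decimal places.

γ = 0.789 × 9.81 = 7.74009 kN/m³.
A = π(0.55)² = 0.950332 m².
From F = γ·h_c·A, the centroid depth is h_c = 33.3/(7.74009 × 0.950332) = 4.52713 m.
The centroid is at the centre, 0.55 m below the top of the plate, so the highest point sits at h_top = 4.52713 − 0.55 = 3.97713 m below the surface.

d_top ≈ 3.977 m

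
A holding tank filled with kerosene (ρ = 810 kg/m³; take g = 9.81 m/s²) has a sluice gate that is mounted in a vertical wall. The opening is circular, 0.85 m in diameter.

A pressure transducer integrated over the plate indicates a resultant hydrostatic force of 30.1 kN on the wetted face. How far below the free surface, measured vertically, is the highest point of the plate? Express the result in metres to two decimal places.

d_top ≈ 6.25 m

γ = ρg = 810 × 9.81 / 1000 = 7.9461 kN/m³.
A = π(0.425)² = 0.56745 m².
From F = γ·h_c·A, the centroid depth is h_c = 30.1/(7.9461 × 0.56745) = 6.67552 m.
The centroid is at the centre, 0.425 m below the top of the plate, so the highest point sits at h_top = 6.67552 − 0.425 = 6.25052 m below the surface.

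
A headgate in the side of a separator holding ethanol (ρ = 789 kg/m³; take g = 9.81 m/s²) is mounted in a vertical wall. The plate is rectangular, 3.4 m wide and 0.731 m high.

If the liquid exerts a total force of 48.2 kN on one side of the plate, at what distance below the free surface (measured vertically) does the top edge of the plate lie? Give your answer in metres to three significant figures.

γ = ρg = 789 × 9.81 / 1000 = 7.74009 kN/m³.
A = 3.4 × 0.731 = 2.4854 m².
From F = γ·h_c·A, the centroid depth is h_c = 48.2/(7.74009 × 2.4854) = 2.50556 m.
The centroid lies 0.731/2 = 0.3655 m below the top edge, so the top edge sits at h_top = 2.50556 − 0.3655 = 2.14006 m below the surface.

d_top ≈ 2.14 m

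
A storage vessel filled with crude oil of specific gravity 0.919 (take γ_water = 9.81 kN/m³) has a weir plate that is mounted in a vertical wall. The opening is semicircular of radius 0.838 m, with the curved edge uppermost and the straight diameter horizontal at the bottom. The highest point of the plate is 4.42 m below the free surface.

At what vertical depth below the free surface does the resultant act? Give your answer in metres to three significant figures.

h_p = 4.91 m

γ = 0.919 × 9.81 = 9.01539 kN/m³.
The centroid lies 4r/(3π) = 0.355658 m above the diameter, so r − 4r/(3π) = 0.838 − 0.355658 = 0.482342 m below the topmost point, so the centroid depth is h_c = 4.42 + 0.482342 = 4.90234 m.
A = πr²/2 = π × 0.838²/2 = 1.10308 m².
Resultant F = γ·h_c·A = 9.01539 × 4.90234 × 1.10308 = 48.7523 kN.
I_c = (π/8 − 8/(9π))·r⁴ = 0.109757 × 0.838⁴ = 0.0541263 m⁴.
Centre of pressure: y_p = y_c + I_c/(y_c·A) = 4.90234 + 0.0541263/(4.90234 × 1.10308) = 4.90234 + 0.0100092 = 4.91235 m along the plane.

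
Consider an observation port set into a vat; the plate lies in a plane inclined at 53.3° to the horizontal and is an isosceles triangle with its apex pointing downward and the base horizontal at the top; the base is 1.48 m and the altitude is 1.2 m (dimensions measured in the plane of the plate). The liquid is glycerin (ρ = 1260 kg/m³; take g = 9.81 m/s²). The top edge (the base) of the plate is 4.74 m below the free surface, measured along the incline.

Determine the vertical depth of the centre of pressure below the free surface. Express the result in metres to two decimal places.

γ = ρg = 1260 × 9.81 / 1000 = 12.3606 kN/m³.
Let θ = 53.3° be the plate's angle to the horizontal; measure y along the incline from where the plane meets the free surface. Vertical depth h = y·sinθ with sinθ = 0.801776.
With the apex down, the centroid sits h/3 = 1.2/3 = 0.4 m below the base (the top edge), so y_c = 4.74 + 0.4 = 5.14 m and h_c = 5.14 × 0.801776 = 4.12113 m.
A = ½ × 1.48 × 1.2 = 0.888 m².
Resultant F = γ·h_c·A = 12.3606 × 4.12113 × 0.888 = 45.2344 kN.
I_c = b·h³/36 = 1.48 × 1.2³/36 = 0.07104 m⁴.
Centre of pressure: y_p = y_c + I_c/(y_c·A) = 5.14 + 0.07104/(5.14 × 0.888) = 5.14 + 0.0155642 = 5.15556 m along the plane.
Vertically, h_p = y_p·sinθ = 5.15556 × 0.801776 = 4.1336 m.

h_p = 4.13 m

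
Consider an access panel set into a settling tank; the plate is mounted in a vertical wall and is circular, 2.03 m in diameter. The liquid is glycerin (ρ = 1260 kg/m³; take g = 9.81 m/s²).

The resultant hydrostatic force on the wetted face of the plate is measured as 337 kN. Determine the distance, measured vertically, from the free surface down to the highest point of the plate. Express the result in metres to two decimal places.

γ = ρg = 1260 × 9.81 / 1000 = 12.3606 kN/m³.
A = π(1.015)² = 3.23655 m².
From F = γ·h_c·A, the centroid depth is h_c = 337/(12.3606 × 3.23655) = 8.4238 m.
The centroid is at the centre, 1.015 m below the top of the plate, so the highest point sits at h_top = 8.4238 − 1.015 = 7.4088 m below the surface.

d_top ≈ 7.41 m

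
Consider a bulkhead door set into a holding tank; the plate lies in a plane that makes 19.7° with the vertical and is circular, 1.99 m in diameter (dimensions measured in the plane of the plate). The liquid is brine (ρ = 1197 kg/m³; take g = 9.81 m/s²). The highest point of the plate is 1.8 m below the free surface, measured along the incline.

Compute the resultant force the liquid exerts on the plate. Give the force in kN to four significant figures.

F ≈ 96.11 kN

γ = ρg = 1197 × 9.81 / 1000 = 11.74257 kN/m³.
The plate makes 19.7° with the vertical, i.e. θ = 90° − 19.7° = 70.3° to the horizontal. Measuring y along the incline from the free-surface line, vertical depth h = y·sinθ with sinθ = 0.941471.
The centroid is at the centre, 0.995 m below the top of the plate, so y_c = 1.8 + 0.995 = 2.795 m and h_c = 2.795 × 0.941471 = 2.63141 m.
A = π(0.995)² = 3.11026 m².
Resultant F = γ·h_c·A = 11.74257 × 2.63141 × 3.11026 = 96.1055 kN.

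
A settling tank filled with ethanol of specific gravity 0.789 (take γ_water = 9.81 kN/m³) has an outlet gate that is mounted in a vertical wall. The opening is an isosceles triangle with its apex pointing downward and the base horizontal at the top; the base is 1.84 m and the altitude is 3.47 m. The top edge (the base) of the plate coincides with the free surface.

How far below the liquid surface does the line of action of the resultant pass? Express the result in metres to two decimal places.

γ = 0.789 × 9.81 = 7.74009 kN/m³.
With the apex down, the centroid sits h/3 = 3.47/3 = 1.15667 m below the base (the top edge), so the centroid depth is h_c = 1.15667 m.
A = ½ × 1.84 × 3.47 = 3.1924 m².
Resultant F = γ·h_c·A = 7.74009 × 1.15667 × 3.1924 = 28.5807 kN.
I_c = b·h³/36 = 1.84 × 3.47³/36 = 2.13552 m⁴.
Centre of pressure: y_p = y_c + I_c/(y_c·A) = 1.15667 + 2.13552/(1.15667 × 3.1924) = 1.15667 + 0.578332 = 1.735 m along the plane.

h_p = 1.74 m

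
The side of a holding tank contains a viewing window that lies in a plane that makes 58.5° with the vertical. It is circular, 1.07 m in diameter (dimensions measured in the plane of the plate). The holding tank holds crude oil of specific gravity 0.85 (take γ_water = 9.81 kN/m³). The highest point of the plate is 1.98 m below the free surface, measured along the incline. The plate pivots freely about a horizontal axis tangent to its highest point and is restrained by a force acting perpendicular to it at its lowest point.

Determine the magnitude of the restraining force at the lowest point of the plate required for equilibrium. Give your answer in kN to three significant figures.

γ = 0.85 × 9.81 = 8.3385 kN/m³.
The plate makes 58.5° with the vertical, i.e. θ = 90° − 58.5° = 31.5° to the horizontal. Measuring y along the incline from the free-surface line, vertical depth h = y·sinθ with sinθ = 0.522499.
The centroid is at the centre, 0.535 m below the top of the plate, so y_c = 1.98 + 0.535 = 2.515 m and h_c = 2.515 × 0.522499 = 1.31408 m.
A = π(0.535)² = 0.899202 m².
Resultant F = γ·h_c·A = 8.3385 × 1.31408 × 0.899202 = 9.85297 kN.
I_c = πr⁴/4 = π × 0.535⁴/4 = 0.0643435 m⁴.
Centre of pressure: y_p = y_c + I_c/(y_c·A) = 2.515 + 0.0643435/(2.515 × 0.899202) = 2.515 + 0.0284518 = 2.54345 m along the plane.
The resultant acts 0.535 + 0.0284518 = 0.563452 m (along the plate) below the hinge at the top edge, so the moment about the hinge is M = F × 0.563452 = 9.85297 × 0.563452 = 5.55168 kN·m.
A normal force at the bottom, 1.07 m from the hinge, must supply this moment: P = 5.55168/1.07 = 5.18849 kN.

P ≈ 5.19 kN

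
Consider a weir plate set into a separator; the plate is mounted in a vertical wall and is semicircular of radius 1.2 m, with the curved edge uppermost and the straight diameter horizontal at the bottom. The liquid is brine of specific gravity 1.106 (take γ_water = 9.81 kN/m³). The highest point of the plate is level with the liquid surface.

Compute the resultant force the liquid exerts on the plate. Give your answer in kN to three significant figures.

F ≈ 17.0 kN

γ = 1.106 × 9.81 = 10.84986 kN/m³.
The centroid lies 4r/(3π) = 0.509296 m above the diameter, so r − 4r/(3π) = 1.2 − 0.509296 = 0.690704 m below the topmost point, so the centroid depth is h_c = 0.690704 m.
A = πr²/2 = π × 1.2²/2 = 2.26195 m².
Resultant F = γ·h_c·A = 10.84986 × 0.690704 × 2.26195 = 16.9511 kN.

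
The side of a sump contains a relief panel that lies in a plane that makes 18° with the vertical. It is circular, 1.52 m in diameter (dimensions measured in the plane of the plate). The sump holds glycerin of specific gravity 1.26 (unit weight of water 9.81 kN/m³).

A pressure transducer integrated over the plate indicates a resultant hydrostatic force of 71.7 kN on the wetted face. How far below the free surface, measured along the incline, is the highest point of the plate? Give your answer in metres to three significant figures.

y_top ≈ 2.60 m

γ = 1.26 × 9.81 = 12.3606 kN/m³.
A = π(0.76)² = 1.81458 m².
From F = γ·h_c·A, the centroid depth is h_c = 71.7/(12.3606 × 1.81458) = 3.19671 m.
The plate makes 18° with the vertical, i.e. θ = 90° − 18° = 72° to the horizontal. Measuring y along the incline from the free-surface line, vertical depth h = y·sinθ with sinθ = 0.951057.
Along the incline, y_c = h_c/sinθ = 3.19671/0.951057 = 3.36122 m.
The centroid is at the centre, 0.76 m below the top of the plate, so the highest point sits at y_top = 3.36122 − 0.76 = 2.60122 m along the incline.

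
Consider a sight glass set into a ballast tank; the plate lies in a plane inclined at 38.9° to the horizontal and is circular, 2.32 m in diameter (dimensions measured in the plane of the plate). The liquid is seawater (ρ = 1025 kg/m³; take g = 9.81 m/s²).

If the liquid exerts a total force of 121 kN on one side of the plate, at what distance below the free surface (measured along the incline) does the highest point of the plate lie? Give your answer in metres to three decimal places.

y_top ≈ 3.373 m

γ = ρg = 1025 × 9.81 / 1000 = 10.05525 kN/m³.
A = π(1.16)² = 4.22733 m².
From F = γ·h_c·A, the centroid depth is h_c = 121/(10.05525 × 4.22733) = 2.8466 m.
Let θ = 38.9° be the plate's angle to the horizontal; measure y along the incline from where the plane meets the free surface. Vertical depth h = y·sinθ with sinθ = 0.627963.
Along the incline, y_c = h_c/sinθ = 2.8466/0.627963 = 4.53307 m.
The centroid is at the centre, 1.16 m below the top of the plate, so the highest point sits at y_top = 4.53307 − 1.16 = 3.37307 m along the incline.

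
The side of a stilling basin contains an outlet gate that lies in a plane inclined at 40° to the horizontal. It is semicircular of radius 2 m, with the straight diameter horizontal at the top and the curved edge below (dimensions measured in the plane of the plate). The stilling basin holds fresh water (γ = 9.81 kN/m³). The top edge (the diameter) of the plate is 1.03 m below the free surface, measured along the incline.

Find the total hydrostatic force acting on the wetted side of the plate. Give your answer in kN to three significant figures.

F ≈ 74.4 kN

γ = 9.81 kN/m³.
Let θ = 40° be the plate's angle to the horizontal; measure y along the incline from where the plane meets the free surface. Vertical depth h = y·sinθ with sinθ = 0.642788.
The centroid of a semicircle lies 4r/(3π) = 0.848826 m from the diameter, here below the top edge, so y_c = 1.03 + 0.848826 = 1.87883 m and h_c = 1.87883 × 0.642788 = 1.20769 m.
A = πr²/2 = π × 2²/2 = 6.28319 m².
Resultant F = γ·h_c·A = 9.81 × 1.20769 × 6.28319 = 74.4397 kN.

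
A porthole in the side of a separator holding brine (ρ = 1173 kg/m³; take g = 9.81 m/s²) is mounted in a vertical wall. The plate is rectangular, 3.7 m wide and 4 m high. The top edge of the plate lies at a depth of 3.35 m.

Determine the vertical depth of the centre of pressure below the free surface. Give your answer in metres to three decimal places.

γ = ρg = 1173 × 9.81 / 1000 = 11.50713 kN/m³.
The centroid lies 4/2 = 2 m below the top edge, so the centroid depth is h_c = 3.35 + 2 = 5.35 m.
A = 3.7 × 4 = 14.8 m².
Resultant F = γ·h_c·A = 11.50713 × 5.35 × 14.8 = 911.135 kN.
I_c = b·h³/12 = 3.7 × 4³/12 = 19.7333 m⁴.
Centre of pressure: y_p = y_c + I_c/(y_c·A) = 5.35 + 19.7333/(5.35 × 14.8) = 5.35 + 0.249221 = 5.59922 m along the plane.

h_p = 5.599 m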